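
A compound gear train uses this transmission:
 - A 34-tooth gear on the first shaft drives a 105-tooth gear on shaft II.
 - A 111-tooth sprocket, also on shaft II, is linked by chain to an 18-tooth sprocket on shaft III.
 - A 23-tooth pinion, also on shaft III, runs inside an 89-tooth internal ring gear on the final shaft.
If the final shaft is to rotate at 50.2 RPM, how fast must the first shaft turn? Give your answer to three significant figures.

97.3 RPM

Overall ratio R = 3.0882 × 0.16216 × 3.8696 = 1.9379.
Required input speed = output speed × R = 50.2 × 1.9379 = 97.281 RPM.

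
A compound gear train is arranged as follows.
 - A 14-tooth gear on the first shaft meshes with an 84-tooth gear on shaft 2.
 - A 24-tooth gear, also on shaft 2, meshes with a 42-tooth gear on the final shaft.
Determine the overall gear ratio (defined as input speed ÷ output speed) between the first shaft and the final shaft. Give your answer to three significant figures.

Each stage contributes driven/driver: gear mesh 84/14 = 6, gear mesh 42/24 = 1.75.
Overall: 6 × 1.75 = 10.5.

10.5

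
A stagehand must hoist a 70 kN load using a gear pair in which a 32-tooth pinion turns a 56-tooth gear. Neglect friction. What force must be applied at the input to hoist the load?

Gear pair MA = 56/32 = 1.75.
Effort = load / MA = 70 / 1.75 = 40 kN.

40 kN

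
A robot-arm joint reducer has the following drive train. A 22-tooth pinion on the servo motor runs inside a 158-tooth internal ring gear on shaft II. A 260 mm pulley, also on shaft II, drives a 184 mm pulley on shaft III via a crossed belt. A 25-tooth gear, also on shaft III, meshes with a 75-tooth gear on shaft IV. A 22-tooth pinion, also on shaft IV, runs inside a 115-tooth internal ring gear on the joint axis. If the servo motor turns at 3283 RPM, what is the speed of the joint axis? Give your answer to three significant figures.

internal gear 158/22 = 7.1818 → 3283/7.1818 = 457.13 RPM
belt 184/260 = 0.70769 → 457.13/0.70769 = 645.94 RPM
gear mesh 75/25 = 3 → 645.94/3 = 215.31 RPM
internal gear 115/22 = 5.2273 → 215.31/5.2273 = 41.19 RPM

41.2 RPM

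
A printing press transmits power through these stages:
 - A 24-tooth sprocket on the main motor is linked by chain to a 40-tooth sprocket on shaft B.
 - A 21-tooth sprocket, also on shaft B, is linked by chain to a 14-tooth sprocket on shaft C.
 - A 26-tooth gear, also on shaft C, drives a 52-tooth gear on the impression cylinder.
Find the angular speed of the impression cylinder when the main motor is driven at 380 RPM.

171 RPM

Chain: ratio = 40/24 = 1.6667, so shaft B turns at 380 / 1.6667 = 228 RPM.
Chain: ratio = 14/21 = 0.66667, so shaft C turns at 228 / 0.66667 = 342 RPM.
Gear mesh: ratio = 52/26 = 2, so the impression cylinder turns at 342 / 2 = 171 RPM.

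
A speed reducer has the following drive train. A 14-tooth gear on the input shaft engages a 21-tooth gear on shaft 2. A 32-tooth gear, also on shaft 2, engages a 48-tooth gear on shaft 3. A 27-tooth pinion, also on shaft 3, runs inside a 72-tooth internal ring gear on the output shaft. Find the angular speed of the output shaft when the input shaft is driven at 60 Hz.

gear mesh 21/14 = 1.5 → 60/1.5 = 40 Hz
gear mesh 48/32 = 1.5 → 40/1.5 = 26.667 Hz
internal gear 72/27 = 2.6667 → 26.667/2.6667 = 10 Hz

10 Hz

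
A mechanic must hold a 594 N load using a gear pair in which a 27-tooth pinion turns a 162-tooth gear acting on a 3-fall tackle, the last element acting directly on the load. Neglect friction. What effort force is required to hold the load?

Gear pair MA = 162/27 = 6.
Block-and-tackle MA = number of supporting rope parts = 3.
Combined ideal MA = 6 × 3 = 18.
Effort = load / MA = 594 / 18 = 33 N.

33 N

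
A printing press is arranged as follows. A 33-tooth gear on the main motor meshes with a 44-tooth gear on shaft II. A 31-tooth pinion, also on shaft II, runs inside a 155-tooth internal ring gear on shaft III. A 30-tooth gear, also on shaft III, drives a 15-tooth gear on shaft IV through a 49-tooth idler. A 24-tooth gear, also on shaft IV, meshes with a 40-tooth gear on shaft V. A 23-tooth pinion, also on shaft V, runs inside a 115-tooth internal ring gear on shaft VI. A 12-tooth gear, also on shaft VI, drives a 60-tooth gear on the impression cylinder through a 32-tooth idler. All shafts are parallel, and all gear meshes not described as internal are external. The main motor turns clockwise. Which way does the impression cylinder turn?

clockwise

the main motor → shaft II: external mesh, 1 reversal → CCW.
shaft II → shaft III: internal mesh, same direction → CCW.
shaft III → shaft IV: driver → idler → driven is 2 external meshes, 2 reversals → CCW.
shaft IV → shaft V: external mesh, 1 reversal → CW.
shaft V → shaft VI: internal mesh, same direction → CW.
shaft VI → the impression cylinder: driver → idler → driven is 2 external meshes, 2 reversals → CW.
6 reversals in total — an even number — so the impression cylinder turns the same way as the main motor.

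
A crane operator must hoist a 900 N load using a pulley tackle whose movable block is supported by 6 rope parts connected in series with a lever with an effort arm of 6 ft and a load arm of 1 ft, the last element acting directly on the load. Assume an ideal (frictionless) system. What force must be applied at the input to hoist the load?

25 N

Block-and-tackle MA = number of supporting rope parts = 6.
Lever MA = effort arm / load arm = 6/1 = 6.
Combined ideal MA = 6 × 6 = 36.
Effort = load / MA = 900 / 36 = 25 N.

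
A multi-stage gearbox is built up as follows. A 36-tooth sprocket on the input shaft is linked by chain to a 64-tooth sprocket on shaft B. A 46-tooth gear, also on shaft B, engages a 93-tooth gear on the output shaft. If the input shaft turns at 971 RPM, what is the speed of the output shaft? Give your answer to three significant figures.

chain 64/36 = 1.7778 → 971/1.7778 = 546.19 RPM
gear mesh 93/46 = 2.0217 → 546.19/2.0217 = 270.16 RPM

270 RPM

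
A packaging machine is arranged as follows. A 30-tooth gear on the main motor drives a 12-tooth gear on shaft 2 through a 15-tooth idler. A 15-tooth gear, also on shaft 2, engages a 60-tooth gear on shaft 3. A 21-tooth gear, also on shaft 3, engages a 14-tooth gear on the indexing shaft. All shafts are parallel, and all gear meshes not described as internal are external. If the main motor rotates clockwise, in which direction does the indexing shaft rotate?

the main motor → shaft 2: driver → idler → driven is 2 external meshes, 2 reversals → CW.
shaft 2 → shaft 3: external mesh, 1 reversal → CCW.
shaft 3 → the indexing shaft: external mesh, 1 reversal → CW.
4 reversals in total — an even number — so the indexing shaft turns the same way as the main motor.

clockwise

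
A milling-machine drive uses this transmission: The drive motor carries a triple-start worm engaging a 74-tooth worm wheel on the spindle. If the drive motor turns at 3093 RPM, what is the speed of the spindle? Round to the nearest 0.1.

worm 74/3 = 24.667 → 3093/24.667 = 125.39 RPM

125.4 RPM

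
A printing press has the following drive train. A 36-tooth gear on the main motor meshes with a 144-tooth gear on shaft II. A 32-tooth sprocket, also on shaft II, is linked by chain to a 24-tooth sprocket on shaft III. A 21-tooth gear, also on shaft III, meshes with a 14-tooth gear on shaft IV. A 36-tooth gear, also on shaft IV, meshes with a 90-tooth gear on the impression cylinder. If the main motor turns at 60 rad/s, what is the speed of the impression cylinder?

12 rad/s

Gear mesh: ratio = 144/36 = 4, so shaft II turns at 60 / 4 = 15 rad/s.
Chain: ratio = 24/32 = 0.75, so shaft III turns at 15 / 0.75 = 20 rad/s.
Gear mesh: ratio = 14/21 = 0.66667, so shaft IV turns at 20 / 0.66667 = 30 rad/s.
Gear mesh: ratio = 90/36 = 2.5, so the impression cylinder turns at 30 / 2.5 = 12 rad/s.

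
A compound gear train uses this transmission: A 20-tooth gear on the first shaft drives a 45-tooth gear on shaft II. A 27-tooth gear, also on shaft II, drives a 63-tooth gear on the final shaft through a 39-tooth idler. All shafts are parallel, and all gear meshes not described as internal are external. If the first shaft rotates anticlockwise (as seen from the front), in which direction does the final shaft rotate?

the first shaft → shaft II: external mesh, 1 reversal → CW.
shaft II → the final shaft: driver → idler → driven is 2 external meshes, 2 reversals → CW.
3 reversals in total — an odd number — so the final shaft turns opposite to the first shaft.

clockwise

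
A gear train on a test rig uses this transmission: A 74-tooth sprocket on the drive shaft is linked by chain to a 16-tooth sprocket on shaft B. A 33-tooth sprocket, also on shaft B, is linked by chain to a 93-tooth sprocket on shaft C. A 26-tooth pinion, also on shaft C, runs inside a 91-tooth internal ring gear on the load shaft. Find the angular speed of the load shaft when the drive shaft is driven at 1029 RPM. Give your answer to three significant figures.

482 RPM

Chain: ratio = 16/74 = 0.21622, so shaft B turns at 1029 / 0.21622 = 4759.1 RPM.
Chain: ratio = 93/33 = 2.8182, so shaft C turns at 4759.1 / 2.8182 = 1688.7 RPM.
Internal gear: ratio = 91/26 = 3.5, so the load shaft turns at 1688.7 / 3.5 = 482.49 RPM.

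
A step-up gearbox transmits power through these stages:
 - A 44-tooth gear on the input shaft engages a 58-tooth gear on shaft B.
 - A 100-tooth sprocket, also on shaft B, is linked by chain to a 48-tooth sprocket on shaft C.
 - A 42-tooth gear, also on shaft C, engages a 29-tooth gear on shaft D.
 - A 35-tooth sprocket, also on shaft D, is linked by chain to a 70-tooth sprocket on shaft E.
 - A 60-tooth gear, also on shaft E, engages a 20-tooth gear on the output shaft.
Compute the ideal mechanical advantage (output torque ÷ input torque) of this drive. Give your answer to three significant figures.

Each stage contributes driven/driver: gear mesh 58/44 = 1.3182, chain 48/100 = 0.48, gear mesh 29/42 = 0.69048, chain 70/35 = 2, gear mesh 20/60 = 0.33333.
Overall: 1.3182 × 0.48 × 0.69048 × 2 × 0.33333 = 0.29126.

0.291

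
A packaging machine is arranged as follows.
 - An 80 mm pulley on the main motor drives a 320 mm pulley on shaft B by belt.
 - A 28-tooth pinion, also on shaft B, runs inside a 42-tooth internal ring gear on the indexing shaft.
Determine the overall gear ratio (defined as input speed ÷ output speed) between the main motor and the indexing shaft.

Each stage contributes driven/driver: belt 320/80 = 4, internal gear 42/28 = 1.5.
Overall: 4 × 1.5 = 6.

6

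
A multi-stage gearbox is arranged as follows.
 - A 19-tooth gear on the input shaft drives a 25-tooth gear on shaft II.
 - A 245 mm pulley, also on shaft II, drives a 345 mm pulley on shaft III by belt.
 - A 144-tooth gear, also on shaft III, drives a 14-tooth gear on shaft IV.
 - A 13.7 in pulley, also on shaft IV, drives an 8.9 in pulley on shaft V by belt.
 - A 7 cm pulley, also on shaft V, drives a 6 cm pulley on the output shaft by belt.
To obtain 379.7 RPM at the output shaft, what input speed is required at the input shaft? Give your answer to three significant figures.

38.1 RPM

Overall ratio R = 1.3158 × 1.4082 × 0.097222 × 0.64964 × 0.85714 = 0.10031.
Required input speed = output speed × R = 379.7 × 0.10031 = 38.086 RPM.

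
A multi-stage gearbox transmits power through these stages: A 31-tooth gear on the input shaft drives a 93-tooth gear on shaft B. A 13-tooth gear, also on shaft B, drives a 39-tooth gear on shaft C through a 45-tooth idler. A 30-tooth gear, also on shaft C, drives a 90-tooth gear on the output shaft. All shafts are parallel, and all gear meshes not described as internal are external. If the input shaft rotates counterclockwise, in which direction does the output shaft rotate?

the input shaft → shaft B: external mesh, 1 reversal → CW.
shaft B → shaft C: driver → idler → driven is 2 external meshes, 2 reversals → CW.
shaft C → the output shaft: external mesh, 1 reversal → CCW.
4 reversals in total — an even number — so the output shaft turns the same way as the input shaft.

counterclockwise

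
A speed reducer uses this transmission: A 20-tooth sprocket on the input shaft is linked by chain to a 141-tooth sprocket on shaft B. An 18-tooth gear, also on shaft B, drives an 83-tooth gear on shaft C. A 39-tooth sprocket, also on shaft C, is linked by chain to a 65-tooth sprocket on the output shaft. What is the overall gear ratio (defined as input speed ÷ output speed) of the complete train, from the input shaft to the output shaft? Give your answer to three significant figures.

54.2

Each stage contributes driven/driver: chain 141/20 = 7.05, gear mesh 83/18 = 4.6111, chain 65/39 = 1.6667.
Overall: 7.05 × 4.6111 × 1.6667 = 54.181.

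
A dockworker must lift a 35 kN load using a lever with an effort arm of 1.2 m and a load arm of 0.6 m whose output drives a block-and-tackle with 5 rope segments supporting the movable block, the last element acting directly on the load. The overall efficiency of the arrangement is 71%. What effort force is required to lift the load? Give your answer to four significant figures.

Lever MA = effort arm / load arm = 1.2/0.6 = 2.
Block-and-tackle MA = number of supporting rope parts = 5.
Combined ideal MA = 2 × 5 = 10.
Actual MA = 10 × 0.71 = 7.1.
Effort = load / actual MA = 35 / 7.1 = 4.9296 kN.

4.930 kN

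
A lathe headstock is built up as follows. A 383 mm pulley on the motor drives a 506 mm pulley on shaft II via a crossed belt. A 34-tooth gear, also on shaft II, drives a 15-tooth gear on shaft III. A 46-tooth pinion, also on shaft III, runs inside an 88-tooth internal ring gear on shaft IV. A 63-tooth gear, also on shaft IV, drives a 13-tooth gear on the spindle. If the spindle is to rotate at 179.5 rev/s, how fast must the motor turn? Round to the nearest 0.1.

41.3 rev/s

Overall ratio R = 1.3211 × 0.44118 × 1.913 × 0.20635 = 0.23009.
Required input speed = output speed × R = 179.5 × 0.23009 = 41.301 rev/s.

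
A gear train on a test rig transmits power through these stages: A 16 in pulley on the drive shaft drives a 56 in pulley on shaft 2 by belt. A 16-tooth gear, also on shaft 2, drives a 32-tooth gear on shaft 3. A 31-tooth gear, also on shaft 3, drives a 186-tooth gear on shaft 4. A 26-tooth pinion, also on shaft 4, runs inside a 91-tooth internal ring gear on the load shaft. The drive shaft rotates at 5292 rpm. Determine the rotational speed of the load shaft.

belt 56/16 = 3.5 → 5292/3.5 = 1512 rpm
gear mesh 32/16 = 2 → 1512/2 = 756 rpm
gear mesh 186/31 = 6 → 756/6 = 126 rpm
internal gear 91/26 = 3.5 → 126/3.5 = 36 rpm

36 rpm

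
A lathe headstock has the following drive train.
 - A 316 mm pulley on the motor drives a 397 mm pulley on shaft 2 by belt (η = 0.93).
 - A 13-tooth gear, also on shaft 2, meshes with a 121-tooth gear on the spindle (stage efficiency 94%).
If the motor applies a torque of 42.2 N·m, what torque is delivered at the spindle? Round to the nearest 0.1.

431.4 N·m

belt 397/316 = 1.2563 → τ = 42.2·1.2563·0.93 = 49.306 N·m
gear mesh 121/13 = 9.3077 → τ = 49.306·9.3077·0.94 = 431.39 N·m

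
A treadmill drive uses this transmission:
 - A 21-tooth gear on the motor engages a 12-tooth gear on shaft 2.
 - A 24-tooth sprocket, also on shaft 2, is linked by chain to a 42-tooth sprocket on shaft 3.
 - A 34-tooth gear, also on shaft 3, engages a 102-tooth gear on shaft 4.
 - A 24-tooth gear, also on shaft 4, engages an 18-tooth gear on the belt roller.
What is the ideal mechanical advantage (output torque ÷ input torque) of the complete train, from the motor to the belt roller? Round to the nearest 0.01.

Each stage contributes driven/driver: gear mesh 12/21 = 0.57143, chain 42/24 = 1.75, gear mesh 102/34 = 3, gear mesh 18/24 = 0.75.
Overall: 0.57143 × 1.75 × 3 × 0.75 = 2.25.

2.25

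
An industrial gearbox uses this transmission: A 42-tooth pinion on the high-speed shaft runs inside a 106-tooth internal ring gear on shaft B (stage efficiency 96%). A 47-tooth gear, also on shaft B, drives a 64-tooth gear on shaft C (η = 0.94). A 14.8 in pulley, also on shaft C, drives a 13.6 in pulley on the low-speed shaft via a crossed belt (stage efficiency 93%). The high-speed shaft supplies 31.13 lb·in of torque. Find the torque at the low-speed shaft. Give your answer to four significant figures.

82.50 lb·in

internal gear 106/42 = 2.5238 → τ = 31.13·2.5238·0.96 = 75.424 lb·in
gear mesh 64/47 = 1.3617 → τ = 75.424·1.3617·0.94 = 96.542 lb·in
belt 13.6/14.8 = 0.91892 → τ = 96.542·0.91892·0.93 = 82.504 lb·in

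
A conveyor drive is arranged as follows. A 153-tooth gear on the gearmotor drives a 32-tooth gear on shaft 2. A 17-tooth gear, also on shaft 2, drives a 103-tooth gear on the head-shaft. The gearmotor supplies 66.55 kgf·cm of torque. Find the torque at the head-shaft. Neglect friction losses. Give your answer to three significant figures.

84.3 kgf·cm

Gear mesh: ratio = 32/153 = 0.20915; torque at shaft 2 = 66.55 × 0.20915 = 13.919 kgf·cm.
Gear mesh: ratio = 103/17 = 6.0588; torque at the head-shaft = 13.919 × 6.0588 = 84.332 kgf·cm.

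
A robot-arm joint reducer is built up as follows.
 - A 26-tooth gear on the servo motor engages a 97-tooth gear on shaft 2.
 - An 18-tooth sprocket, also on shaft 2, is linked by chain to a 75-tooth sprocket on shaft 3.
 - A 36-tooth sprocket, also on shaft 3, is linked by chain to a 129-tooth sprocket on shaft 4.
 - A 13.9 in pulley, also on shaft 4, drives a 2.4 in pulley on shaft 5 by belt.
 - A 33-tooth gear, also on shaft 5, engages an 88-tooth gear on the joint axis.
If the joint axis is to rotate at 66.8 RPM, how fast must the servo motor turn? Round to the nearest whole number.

1713 RPM

Overall ratio R = 3.7308 × 4.1667 × 3.5833 × 0.17266 × 2.6667 = 25.647.
Required input speed = output speed × R = 66.8 × 25.647 = 1713.2 RPM.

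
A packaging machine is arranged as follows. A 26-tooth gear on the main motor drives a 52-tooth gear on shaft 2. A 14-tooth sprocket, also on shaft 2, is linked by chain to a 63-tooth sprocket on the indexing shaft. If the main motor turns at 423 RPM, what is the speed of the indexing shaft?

47 RPM

the main motor → shaft 2 (gear mesh, 52/26): 423 ÷ 2 = 211.5 RPM
shaft 2 → the indexing shaft (chain, 63/14): 211.5 ÷ 4.5 = 47 RPM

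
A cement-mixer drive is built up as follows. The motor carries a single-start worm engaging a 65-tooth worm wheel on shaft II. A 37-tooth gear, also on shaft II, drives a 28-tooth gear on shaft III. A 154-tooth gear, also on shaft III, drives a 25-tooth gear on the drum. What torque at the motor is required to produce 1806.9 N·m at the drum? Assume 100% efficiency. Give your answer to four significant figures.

Overall ratio R = 65 × 0.75676 × 0.16234 = 7.9853.
Input torque = output torque / R = 1806.9 / 7.9853 = 226.28 N·m.

226.3 N·m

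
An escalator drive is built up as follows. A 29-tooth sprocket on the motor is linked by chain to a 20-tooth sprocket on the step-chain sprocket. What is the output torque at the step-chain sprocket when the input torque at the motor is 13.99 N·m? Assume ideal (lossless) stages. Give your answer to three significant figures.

9.65 N·m

Chain: ratio = 20/29 = 0.68966; torque at the step-chain sprocket = 13.99 × 0.68966 = 9.6483 N·m.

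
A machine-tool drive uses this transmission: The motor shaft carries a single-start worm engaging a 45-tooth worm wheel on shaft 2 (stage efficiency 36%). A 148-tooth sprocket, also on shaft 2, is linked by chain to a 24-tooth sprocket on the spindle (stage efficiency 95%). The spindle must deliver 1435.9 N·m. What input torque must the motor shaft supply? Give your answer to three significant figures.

575 N·m

Overall ratio R = 45 × 0.16216 = 7.2973; overall efficiency η = 0.36 × 0.95 = 0.3420.
Input torque = output torque / (R × η) = 1435.9 / (7.2973 × 0.3420) = 575.36 N·m.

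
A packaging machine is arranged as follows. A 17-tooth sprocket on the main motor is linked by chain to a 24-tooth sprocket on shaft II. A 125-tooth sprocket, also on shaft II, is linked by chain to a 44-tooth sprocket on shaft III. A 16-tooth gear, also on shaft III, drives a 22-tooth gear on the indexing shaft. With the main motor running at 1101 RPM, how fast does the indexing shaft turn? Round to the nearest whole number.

chain 24/17 = 1.4118 → 1101/1.4118 = 779.88 RPM
chain 44/125 = 0.352 → 779.88/0.352 = 2215.6 RPM
gear mesh 22/16 = 1.375 → 2215.6/1.375 = 1611.3 RPM

1611 RPM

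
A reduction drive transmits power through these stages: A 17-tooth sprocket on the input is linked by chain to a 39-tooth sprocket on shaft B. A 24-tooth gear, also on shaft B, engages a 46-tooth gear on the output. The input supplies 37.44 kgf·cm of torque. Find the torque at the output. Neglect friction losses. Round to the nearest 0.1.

164.6 kgf·cm

chain 39/17 = 2.2941 → τ = 37.44·2.2941 = 85.892 kgf·cm
gear mesh 46/24 = 1.9167 → τ = 85.892·1.9167 = 164.63 kgf·cm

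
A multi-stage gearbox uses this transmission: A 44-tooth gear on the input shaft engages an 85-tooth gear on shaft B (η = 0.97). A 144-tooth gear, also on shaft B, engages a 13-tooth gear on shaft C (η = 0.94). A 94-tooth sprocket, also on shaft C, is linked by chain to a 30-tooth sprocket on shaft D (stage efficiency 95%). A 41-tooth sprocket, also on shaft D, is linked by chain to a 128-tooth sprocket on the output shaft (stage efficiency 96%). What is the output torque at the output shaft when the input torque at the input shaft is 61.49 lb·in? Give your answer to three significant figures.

gear mesh 85/44 = 1.9318 → τ = 61.49·1.9318·0.97 = 115.22 lb·in
gear mesh 13/144 = 0.090278 → τ = 115.22·0.090278·0.94 = 9.778 lb·in
chain 30/94 = 0.31915 → τ = 9.778·0.31915·0.95 = 2.9646 lb·in
chain 128/41 = 3.122 → τ = 2.9646·3.122·0.96 = 8.8852 lb·in

8.89 lb·in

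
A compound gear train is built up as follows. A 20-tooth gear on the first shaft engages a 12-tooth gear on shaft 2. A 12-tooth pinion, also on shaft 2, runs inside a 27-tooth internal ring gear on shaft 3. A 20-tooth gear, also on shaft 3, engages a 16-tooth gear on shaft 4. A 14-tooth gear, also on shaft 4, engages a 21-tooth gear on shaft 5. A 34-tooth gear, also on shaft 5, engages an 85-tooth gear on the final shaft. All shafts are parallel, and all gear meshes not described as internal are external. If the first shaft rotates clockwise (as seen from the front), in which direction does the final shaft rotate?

the first shaft → shaft 2: external mesh, 1 reversal → CCW.
shaft 2 → shaft 3: internal mesh, same direction → CCW.
shaft 3 → shaft 4: external mesh, 1 reversal → CW.
shaft 4 → shaft 5: external mesh, 1 reversal → CCW.
shaft 5 → the final shaft: external mesh, 1 reversal → CW.
4 reversals in total — an even number — so the final shaft turns the same way as the first shaft.

clockwise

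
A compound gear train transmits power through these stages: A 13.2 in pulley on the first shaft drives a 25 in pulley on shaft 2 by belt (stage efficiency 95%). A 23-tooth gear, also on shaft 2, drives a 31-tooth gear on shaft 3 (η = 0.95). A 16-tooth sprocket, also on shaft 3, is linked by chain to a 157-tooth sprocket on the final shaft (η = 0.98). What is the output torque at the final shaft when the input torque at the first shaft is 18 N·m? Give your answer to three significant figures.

Belt: ratio = 25/13.2 = 1.8939; torque at shaft 2 = 18 × 1.8939 × 0.95 = 32.386 N·m.
Gear mesh: ratio = 31/23 = 1.3478; torque at shaft 3 = 32.386 × 1.3478 × 0.95 = 41.469 N·m.
Chain: ratio = 157/16 = 9.8125; torque at the final shaft = 41.469 × 9.8125 × 0.98 = 398.77 N·m.

399 N·m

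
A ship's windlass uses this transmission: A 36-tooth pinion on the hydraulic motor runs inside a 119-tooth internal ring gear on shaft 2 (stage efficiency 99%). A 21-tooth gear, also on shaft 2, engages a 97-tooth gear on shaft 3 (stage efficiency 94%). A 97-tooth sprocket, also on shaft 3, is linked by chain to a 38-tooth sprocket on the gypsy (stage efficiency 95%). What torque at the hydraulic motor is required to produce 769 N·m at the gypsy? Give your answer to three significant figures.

Overall ratio R = 3.3056 × 4.619 × 0.39175 = 5.9815; overall efficiency η = 0.99 × 0.94 × 0.95 = 0.8841.
Input torque = output torque / (R × η) = 769 / (5.9815 × 0.8841) = 145.42 N·m.

145 N·m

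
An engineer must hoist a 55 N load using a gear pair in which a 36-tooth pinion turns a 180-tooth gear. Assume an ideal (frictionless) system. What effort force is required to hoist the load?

11 N

Gear pair MA = 180/36 = 5.
Effort = load / MA = 55 / 5 = 11 N.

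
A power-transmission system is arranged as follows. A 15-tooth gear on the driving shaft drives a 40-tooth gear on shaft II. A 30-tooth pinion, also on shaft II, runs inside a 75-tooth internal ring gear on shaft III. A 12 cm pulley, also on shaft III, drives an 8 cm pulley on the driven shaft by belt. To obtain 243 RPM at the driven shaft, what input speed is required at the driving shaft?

1080 RPM

Overall ratio R = 2.6667 × 2.5 × 0.66667 = 4.4444.
Required input speed = output speed × R = 243 × 4.4444 = 1080 RPM.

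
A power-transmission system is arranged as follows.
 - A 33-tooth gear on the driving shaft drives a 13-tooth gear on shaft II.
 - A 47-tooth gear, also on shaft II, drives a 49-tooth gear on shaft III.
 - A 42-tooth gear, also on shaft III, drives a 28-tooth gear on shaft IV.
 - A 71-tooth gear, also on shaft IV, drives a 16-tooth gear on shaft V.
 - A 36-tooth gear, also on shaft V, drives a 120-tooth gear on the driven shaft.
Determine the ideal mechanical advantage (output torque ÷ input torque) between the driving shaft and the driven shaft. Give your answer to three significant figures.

0.206

Each stage contributes driven/driver: gear mesh 13/33 = 0.39394, gear mesh 49/47 = 1.0426, gear mesh 28/42 = 0.66667, gear mesh 16/71 = 0.22535, gear mesh 120/36 = 3.3333.
Overall: 0.39394 × 1.0426 × 0.66667 × 0.22535 × 3.3333 = 0.20567.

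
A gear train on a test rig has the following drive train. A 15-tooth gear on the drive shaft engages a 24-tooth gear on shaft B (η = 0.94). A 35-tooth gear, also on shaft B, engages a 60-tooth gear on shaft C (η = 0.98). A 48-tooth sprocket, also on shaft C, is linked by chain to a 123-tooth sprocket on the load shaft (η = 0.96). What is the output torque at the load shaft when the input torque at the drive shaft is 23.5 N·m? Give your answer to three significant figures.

gear mesh 24/15 = 1.6 → τ = 23.5·1.6·0.94 = 35.344 N·m
gear mesh 60/35 = 1.7143 → τ = 35.344·1.7143·0.98 = 59.378 N·m
chain 123/48 = 2.5625 → τ = 59.378·2.5625·0.96 = 146.07 N·m

146 N·m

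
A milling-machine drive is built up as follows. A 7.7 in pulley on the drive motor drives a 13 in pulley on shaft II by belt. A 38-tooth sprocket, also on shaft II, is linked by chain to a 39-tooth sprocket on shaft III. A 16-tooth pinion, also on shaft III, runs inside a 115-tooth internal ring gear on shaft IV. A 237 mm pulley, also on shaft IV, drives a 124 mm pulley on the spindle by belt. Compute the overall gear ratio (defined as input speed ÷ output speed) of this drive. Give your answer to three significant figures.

Each stage contributes driven/driver: belt 13/7.7 = 1.6883, chain 39/38 = 1.0263, internal gear 115/16 = 7.1875, belt 124/237 = 0.52321.
Overall: 1.6883 × 1.0263 × 7.1875 × 0.52321 = 6.5161.

6.52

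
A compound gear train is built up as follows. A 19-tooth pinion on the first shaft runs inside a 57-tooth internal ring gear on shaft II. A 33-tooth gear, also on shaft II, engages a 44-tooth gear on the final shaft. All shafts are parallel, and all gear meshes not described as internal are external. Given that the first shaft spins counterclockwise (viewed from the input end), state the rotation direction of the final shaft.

clockwise

the first shaft → shaft II: internal mesh, same direction → CCW.
shaft II → the final shaft: external mesh, 1 reversal → CW.
1 reversal in total — an odd number — so the final shaft turns opposite to the first shaft.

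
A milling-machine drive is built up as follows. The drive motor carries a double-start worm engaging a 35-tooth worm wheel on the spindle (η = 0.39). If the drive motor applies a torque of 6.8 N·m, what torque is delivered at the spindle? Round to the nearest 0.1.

worm 35/2 = 17.5 → τ = 6.8·17.5·0.39 = 46.41 N·m

46.4 N·m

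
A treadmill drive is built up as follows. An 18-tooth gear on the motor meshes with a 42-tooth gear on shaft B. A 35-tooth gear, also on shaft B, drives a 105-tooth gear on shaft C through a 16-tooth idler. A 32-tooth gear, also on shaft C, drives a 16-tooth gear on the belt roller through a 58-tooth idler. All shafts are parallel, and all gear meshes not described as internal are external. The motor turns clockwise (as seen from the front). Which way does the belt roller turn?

counterclockwise

the motor → shaft B: external mesh, 1 reversal → CCW.
shaft B → shaft C: driver → idler → driven is 2 external meshes, 2 reversals → CCW.
shaft C → the belt roller: driver → idler → driven is 2 external meshes, 2 reversals → CCW.
5 reversals in total — an odd number — so the belt roller turns opposite to the motor.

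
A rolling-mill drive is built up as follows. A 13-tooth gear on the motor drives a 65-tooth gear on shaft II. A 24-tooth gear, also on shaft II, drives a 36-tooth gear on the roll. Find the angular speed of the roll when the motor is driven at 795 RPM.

106 RPM

Gear mesh: ratio = 65/13 = 5, so shaft II turns at 795 / 5 = 159 RPM.
Gear mesh: ratio = 36/24 = 1.5, so the roll turns at 159 / 1.5 = 106 RPM.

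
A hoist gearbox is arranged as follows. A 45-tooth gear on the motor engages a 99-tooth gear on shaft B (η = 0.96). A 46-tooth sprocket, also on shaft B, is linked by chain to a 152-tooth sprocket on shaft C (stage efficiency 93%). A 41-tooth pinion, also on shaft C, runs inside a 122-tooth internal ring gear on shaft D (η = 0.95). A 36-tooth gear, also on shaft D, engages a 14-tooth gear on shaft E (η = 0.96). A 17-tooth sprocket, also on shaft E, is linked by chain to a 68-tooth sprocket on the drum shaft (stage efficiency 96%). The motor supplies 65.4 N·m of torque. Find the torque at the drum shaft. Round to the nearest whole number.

1720 N·m

Gear mesh: ratio = 99/45 = 2.2; torque at shaft B = 65.4 × 2.2 × 0.96 = 138.12 N·m.
Chain: ratio = 152/46 = 3.3043; torque at shaft C = 138.12 × 3.3043 × 0.93 = 424.46 N·m.
Internal gear: ratio = 122/41 = 2.9756; torque at shaft D = 424.46 × 2.9756 × 0.95 = 1199.9 N·m.
Gear mesh: ratio = 14/36 = 0.38889; torque at shaft E = 1199.9 × 0.38889 × 0.96 = 447.96 N·m.
Chain: ratio = 68/17 = 4; torque at the drum shaft = 447.96 × 4 × 0.96 = 1720.2 N·m.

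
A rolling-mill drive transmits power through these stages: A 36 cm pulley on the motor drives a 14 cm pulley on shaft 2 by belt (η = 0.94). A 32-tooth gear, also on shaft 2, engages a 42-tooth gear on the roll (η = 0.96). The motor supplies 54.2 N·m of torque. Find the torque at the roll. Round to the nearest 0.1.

belt 14/36 = 0.38889 → τ = 54.2·0.38889·0.94 = 19.813 N·m
gear mesh 42/32 = 1.3125 → τ = 19.813·1.3125·0.96 = 24.965 N·m

25.0 N·m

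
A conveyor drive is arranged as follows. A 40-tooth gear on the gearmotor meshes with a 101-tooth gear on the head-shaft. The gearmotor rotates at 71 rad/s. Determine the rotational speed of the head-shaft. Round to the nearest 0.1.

28.1 rad/s

gear mesh 101/40 = 2.525 → 71/2.525 = 28.119 rad/s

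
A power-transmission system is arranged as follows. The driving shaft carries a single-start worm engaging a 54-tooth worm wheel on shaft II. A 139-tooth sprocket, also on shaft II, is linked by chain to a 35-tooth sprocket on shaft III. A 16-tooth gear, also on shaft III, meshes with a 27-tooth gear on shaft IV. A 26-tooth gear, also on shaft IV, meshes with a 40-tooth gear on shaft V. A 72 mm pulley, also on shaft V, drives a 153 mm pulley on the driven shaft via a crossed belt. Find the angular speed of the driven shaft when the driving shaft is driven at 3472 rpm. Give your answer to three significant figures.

the driving shaft → shaft II (worm, 54/1): 3472 ÷ 54 = 64.296 rpm
shaft II → shaft III (chain, 35/139): 64.296 ÷ 0.2518 = 255.35 rpm
shaft III → shaft IV (gear mesh, 27/16): 255.35 ÷ 1.6875 = 151.32 rpm
shaft IV → shaft V (gear mesh, 40/26): 151.32 ÷ 1.5385 = 98.356 rpm
shaft V → the driven shaft (belt, 153/72): 98.356 ÷ 2.125 = 46.285 rpm

46.3 rpm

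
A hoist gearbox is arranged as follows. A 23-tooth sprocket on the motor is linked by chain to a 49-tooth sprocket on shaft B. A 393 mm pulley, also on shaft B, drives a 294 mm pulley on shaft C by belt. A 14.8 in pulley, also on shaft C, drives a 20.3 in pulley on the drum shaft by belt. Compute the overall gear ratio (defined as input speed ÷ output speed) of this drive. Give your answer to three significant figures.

Each stage contributes driven/driver: chain 49/23 = 2.1304, belt 294/393 = 0.74809, belt 20.3/14.8 = 1.3716.
Overall: 2.1304 × 0.74809 × 1.3716 = 2.186.

2.19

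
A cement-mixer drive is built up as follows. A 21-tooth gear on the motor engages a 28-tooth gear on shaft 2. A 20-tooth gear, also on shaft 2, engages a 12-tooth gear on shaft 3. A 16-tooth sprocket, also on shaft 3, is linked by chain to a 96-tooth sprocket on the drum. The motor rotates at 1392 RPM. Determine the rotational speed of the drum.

gear mesh 28/21 = 1.3333 → 1392/1.3333 = 1044 RPM
gear mesh 12/20 = 0.6 → 1044/0.6 = 1740 RPM
chain 96/16 = 6 → 1740/6 = 290 RPM

290 RPM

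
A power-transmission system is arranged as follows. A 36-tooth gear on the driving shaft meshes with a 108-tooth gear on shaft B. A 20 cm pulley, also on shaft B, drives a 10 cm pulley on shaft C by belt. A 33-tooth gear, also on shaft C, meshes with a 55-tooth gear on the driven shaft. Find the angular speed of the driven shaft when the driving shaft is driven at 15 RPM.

6 RPM

Gear mesh: ratio = 108/36 = 3, so shaft B turns at 15 / 3 = 5 RPM.
Belt: ratio = 10/20 = 0.5, so shaft C turns at 5 / 0.5 = 10 RPM.
Gear mesh: ratio = 55/33 = 1.6667, so the driven shaft turns at 10 / 1.6667 = 6 RPM.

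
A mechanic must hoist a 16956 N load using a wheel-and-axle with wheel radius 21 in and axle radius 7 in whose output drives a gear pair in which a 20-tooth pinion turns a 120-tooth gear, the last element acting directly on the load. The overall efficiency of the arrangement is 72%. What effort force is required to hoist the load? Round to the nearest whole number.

Wheel-and-axle MA = R/r = 21/7 = 3.
Gear pair MA = 120/20 = 6.
Combined ideal MA = 3 × 6 = 18.
Actual MA = 18 × 0.72 = 12.96.
Effort = load / actual MA = 16956 / 12.96 = 1308.3 N.

1308 N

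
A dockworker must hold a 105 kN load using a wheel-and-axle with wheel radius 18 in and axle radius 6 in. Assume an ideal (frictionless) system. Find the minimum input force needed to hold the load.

35 kN

Wheel-and-axle MA = R/r = 18/6 = 3.
Effort = load / MA = 105 / 3 = 35 kN.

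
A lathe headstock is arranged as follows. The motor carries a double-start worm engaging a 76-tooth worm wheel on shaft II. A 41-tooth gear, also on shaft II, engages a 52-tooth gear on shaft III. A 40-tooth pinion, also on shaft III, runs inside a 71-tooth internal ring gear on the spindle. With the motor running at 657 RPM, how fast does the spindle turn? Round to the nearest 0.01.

worm 76/2 = 38 → 657/38 = 17.289 RPM
gear mesh 52/41 = 1.2683 → 17.289/1.2683 = 13.632 RPM
internal gear 71/40 = 1.775 → 13.632/1.775 = 7.68 RPM

7.68 RPM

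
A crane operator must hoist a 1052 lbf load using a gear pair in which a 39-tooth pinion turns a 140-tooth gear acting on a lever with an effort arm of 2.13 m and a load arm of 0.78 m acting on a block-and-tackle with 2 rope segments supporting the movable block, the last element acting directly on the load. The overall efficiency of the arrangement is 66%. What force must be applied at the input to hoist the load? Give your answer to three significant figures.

Gear pair MA = 140/39 = 3.5897.
Lever MA = effort arm / load arm = 2.13/0.78 = 2.7308.
Block-and-tackle MA = number of supporting rope parts = 2.
Combined ideal MA = 3.5897 × 2.7308 × 2 = 19.606.
Actual MA = 19.606 × 0.66 = 12.94.
Effort = load / actual MA = 1052 / 12.94 = 81.301 lbf.

81.3 lbf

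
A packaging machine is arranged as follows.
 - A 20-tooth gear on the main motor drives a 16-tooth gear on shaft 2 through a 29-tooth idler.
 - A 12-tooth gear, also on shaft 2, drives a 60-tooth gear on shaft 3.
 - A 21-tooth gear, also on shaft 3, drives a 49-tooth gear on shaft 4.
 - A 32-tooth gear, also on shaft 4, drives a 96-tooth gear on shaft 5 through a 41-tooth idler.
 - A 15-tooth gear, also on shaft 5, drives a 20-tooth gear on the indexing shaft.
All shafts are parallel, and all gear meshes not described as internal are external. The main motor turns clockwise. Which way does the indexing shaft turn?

the main motor → shaft 2: driver → idler → driven is 2 external meshes, 2 reversals → CW.
shaft 2 → shaft 3: external mesh, 1 reversal → CCW.
shaft 3 → shaft 4: external mesh, 1 reversal → CW.
shaft 4 → shaft 5: driver → idler → driven is 2 external meshes, 2 reversals → CW.
shaft 5 → the indexing shaft: external mesh, 1 reversal → CCW.
7 reversals in total — an odd number — so the indexing shaft turns opposite to the main motor.

counterclockwise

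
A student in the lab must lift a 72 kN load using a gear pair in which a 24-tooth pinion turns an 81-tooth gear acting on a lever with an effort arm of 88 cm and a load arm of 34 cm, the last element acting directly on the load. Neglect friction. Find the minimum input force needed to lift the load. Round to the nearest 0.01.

Gear pair MA = 81/24 = 3.375.
Lever MA = effort arm / load arm = 88/34 = 2.5882.
Combined ideal MA = 3.375 × 2.5882 = 8.7353.
Effort = load / MA = 72 / 8.7353 = 8.2424 kN.

8.24 kN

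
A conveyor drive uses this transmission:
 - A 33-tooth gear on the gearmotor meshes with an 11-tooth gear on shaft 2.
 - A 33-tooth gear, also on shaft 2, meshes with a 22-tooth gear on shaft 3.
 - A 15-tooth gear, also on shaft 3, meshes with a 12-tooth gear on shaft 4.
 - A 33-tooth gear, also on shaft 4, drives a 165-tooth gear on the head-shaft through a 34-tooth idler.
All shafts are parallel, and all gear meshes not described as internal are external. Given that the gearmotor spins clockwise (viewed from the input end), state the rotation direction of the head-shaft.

anticlockwise

the gearmotor → shaft 2: external mesh, 1 reversal → CCW.
shaft 2 → shaft 3: external mesh, 1 reversal → CW.
shaft 3 → shaft 4: external mesh, 1 reversal → CCW.
shaft 4 → the head-shaft: driver → idler → driven is 2 external meshes, 2 reversals → CCW.
5 reversals in total — an odd number — so the head-shaft turns opposite to the gearmotor.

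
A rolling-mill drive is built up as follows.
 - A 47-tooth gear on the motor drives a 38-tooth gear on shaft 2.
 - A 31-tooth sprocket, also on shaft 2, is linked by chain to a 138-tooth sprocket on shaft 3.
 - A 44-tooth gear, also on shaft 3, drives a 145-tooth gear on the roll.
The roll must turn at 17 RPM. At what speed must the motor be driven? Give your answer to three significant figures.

202 RPM

Overall ratio R = 0.80851 × 4.4516 × 3.2955 = 11.861.
Required input speed = output speed × R = 17 × 11.861 = 201.64 RPM.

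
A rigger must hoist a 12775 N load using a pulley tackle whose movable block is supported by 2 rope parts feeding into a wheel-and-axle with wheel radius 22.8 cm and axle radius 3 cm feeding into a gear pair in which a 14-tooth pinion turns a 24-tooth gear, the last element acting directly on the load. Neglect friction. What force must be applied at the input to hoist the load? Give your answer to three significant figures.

Block-and-tackle MA = number of supporting rope parts = 2.
Wheel-and-axle MA = R/r = 22.8/3 = 7.6.
Gear pair MA = 24/14 = 1.7143.
Combined ideal MA = 2 × 7.6 × 1.7143 = 26.057.
Effort = load / MA = 12775 / 26.057 = 490.27 N.

490 N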